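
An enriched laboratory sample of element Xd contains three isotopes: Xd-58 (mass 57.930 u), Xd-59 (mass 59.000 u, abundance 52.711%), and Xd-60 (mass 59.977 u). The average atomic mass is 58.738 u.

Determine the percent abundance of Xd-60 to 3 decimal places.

Let x and y be the fractions of Xd-58 and Xd-60. Then x + y = 1 − 0.52711 = 0.47289 and 57.930x + 59.977y = 58.738 − 0.52711×59.000 = 27.63851.
Substituting: 57.930x + 59.977(0.47289 − x) = 27.63851
(57.930 − 59.977)x = -0.72401353  ⇒  x = 0.35369, y = 0.11920
Xd-58: 35.369%, Xd-60: 11.920%.

11.920%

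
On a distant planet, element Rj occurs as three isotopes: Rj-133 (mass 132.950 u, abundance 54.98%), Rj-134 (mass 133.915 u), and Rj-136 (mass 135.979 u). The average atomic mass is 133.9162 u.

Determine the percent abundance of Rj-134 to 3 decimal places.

The remaining 45.02% is split between Rj-134 (fraction x) and Rj-136 (fraction 0.4502 − x).
Substituting: 133.915x + 135.979(0.4502 − x) = 60.82029
(133.915 − 135.979)x = -0.3974558  ⇒  x = 0.19257, y = 0.25763
Rj-134: 19.257%, Rj-136: 25.763%.

19.257%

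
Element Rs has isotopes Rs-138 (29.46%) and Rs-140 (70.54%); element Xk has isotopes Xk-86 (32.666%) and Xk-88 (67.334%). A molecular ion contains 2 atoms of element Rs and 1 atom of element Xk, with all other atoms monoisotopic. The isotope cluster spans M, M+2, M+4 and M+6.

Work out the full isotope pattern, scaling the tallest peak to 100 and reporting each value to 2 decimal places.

Element Rs pattern (n=2): 0.08678916 : 0.41562168 : 0.49758916
Element Xk pattern (n=1): 0.32666 : 0.67334
Convolve the two distributions (both contribute in 2-u steps):
  M: 0.08678916×0.32666 = 0.028351
  M+2: 0.08678916×0.67334 + 0.41562168×0.32666 = 0.194206
  M+4: 0.41562168×0.67334 + 0.49758916×0.32666 = 0.442397
  M+6: 0.49758916×0.67334 = 0.335047
Scale to base peak (0.442397) = 100: 6.41 : 43.90 : 100.00 : 75.73

6.41 : 43.90 : 100.00 : 75.73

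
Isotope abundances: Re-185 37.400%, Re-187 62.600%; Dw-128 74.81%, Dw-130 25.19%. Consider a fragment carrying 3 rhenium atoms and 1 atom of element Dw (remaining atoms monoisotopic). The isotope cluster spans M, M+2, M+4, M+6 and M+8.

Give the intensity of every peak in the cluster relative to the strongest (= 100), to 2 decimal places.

9.91 : 53.07 : 100.00 : 74.48 : 15.64

Rhenium pattern (n=3): 0.05231362 : 0.26268713 : 0.43968487 : 0.24531438
Element Dw pattern (n=1): 0.7481 : 0.2519
Convolve the two distributions (both contribute in 2-u steps):
  M: 0.05231362×0.7481 = 0.039136
  M+2: 0.05231362×0.2519 + 0.26268713×0.7481 = 0.209694
  M+4: 0.26268713×0.2519 + 0.43968487×0.7481 = 0.395099
  M+6: 0.43968487×0.2519 + 0.24531438×0.7481 = 0.294276
  M+8: 0.24531438×0.2519 = 0.061795
Scale to base peak (0.395099) = 100: 9.91 : 53.07 : 100.00 : 74.48 : 15.64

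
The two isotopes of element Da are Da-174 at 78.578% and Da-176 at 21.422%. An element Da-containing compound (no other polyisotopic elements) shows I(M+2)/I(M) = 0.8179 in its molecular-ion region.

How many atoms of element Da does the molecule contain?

3

For n independent Da atoms, I(M+2)/I(M) = n · (abundance Da-176) / (abundance Da-174) = n · 0.21422/0.78578.
n = 0.8179 × 0.78578/0.21422 = 3.00 ≈ 3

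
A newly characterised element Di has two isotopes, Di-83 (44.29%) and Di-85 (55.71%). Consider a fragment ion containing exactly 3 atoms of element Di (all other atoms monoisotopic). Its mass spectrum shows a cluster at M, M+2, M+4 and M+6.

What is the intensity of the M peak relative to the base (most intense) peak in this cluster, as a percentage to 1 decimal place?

21.1%

Binomial terms of (0.4429 + 0.5571)^3: M 0.0869, M+2 0.3278, M+4 0.4124, M+6 0.1729 → M+4 is the base peak.
P(M+4) = C(3,2) × 0.4429^1 × 0.5571^2 = 3 × 0.4429 × 0.31036041 = 0.412376 (base)
P(M) = C(3,0) × 0.4429^3 × 0.5571^0 = 1 × 0.08687945 × 1.0000 = 0.086879
Relative intensity = 0.086879 / 0.412376 × 100 = 21.1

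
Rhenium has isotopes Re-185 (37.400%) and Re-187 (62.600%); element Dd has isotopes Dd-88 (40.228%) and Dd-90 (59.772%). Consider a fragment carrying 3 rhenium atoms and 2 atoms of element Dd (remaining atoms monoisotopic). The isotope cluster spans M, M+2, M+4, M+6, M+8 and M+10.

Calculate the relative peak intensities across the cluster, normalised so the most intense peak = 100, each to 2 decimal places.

2.45 : 19.61 : 62.66 : 100.00 : 79.73 : 25.40

Rhenium pattern (n=3): 0.05231362 : 0.26268713 : 0.43968487 : 0.24531438
Element Dd pattern (n=2): 0.1618292 : 0.4809016 : 0.3572692
Convolve the two distributions (both contribute in 2-u steps):
  M: 0.05231362×0.1618292 = 0.008466
  M+2: 0.05231362×0.4809016 + 0.26268713×0.1618292 = 0.067668
  M+4: 0.05231362×0.3572692 + 0.26268713×0.4809016 + 0.43968487×0.1618292 = 0.216171
  M+6: 0.26268713×0.3572692 + 0.43968487×0.4809016 + 0.24531438×0.1618292 = 0.344994
  M+8: 0.43968487×0.3572692 + 0.24531438×0.4809016 = 0.275058
  M+10: 0.24531438×0.3572692 = 0.087643
Scale to base peak (0.344994) = 100: 2.45 : 19.61 : 62.66 : 100.00 : 79.73 : 25.40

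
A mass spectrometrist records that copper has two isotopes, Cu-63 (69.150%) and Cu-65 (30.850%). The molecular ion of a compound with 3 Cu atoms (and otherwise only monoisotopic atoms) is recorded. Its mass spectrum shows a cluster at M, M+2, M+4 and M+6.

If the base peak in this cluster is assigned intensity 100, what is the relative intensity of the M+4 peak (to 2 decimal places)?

44.61

Binomial terms of (0.69150 + 0.30850)^3: M 0.3307, M+2 0.4425, M+4 0.1974, M+6 0.0294 → M+2 is the base peak.
P(M+2) = C(3,1) × 0.69150^2 × 0.30850^1 = 3 × 0.47817225 × 0.3085 = 0.442548 (base)
P(M+4) = C(3,2) × 0.69150^1 × 0.30850^2 = 3 × 0.6915 × 0.09517225 = 0.197435
Relative intensity = 0.197435 / 0.442548 × 100 = 44.61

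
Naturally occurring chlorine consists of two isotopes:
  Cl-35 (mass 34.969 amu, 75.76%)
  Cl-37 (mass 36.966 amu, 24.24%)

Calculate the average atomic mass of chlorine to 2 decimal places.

Weight each isotope mass by its fractional abundance: 0.7576 × 34.969 + 0.2424 × 36.966
= 26.4925 + 8.9606 = 35.4531 amu

35.45 amu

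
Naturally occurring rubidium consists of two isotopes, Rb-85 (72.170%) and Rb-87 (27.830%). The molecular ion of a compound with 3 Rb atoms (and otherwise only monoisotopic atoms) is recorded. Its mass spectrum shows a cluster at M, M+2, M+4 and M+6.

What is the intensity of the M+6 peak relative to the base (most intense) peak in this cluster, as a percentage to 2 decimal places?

(0.72170 + 0.27830)^3 gives M 0.3759, M+2 0.4349, M+4 0.1677, M+6 0.0216; the largest is M+2.
P(M+2) = C(3,1) × 0.72170^2 × 0.27830^1 = 3 × 0.52085089 × 0.2783 = 0.434858 (base)
P(M+6) = C(3,3) × 0.72170^0 × 0.27830^3 = 1 × 1.0000 × 0.02155458 = 0.021555
Relative intensity = 0.021555 / 0.434858 × 100 = 4.96

4.96%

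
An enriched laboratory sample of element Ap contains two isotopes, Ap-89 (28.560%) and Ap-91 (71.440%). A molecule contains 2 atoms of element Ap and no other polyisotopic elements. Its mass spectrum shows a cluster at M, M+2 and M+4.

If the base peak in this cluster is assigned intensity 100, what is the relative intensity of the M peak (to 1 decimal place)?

16.0

Term probabilities: M 0.0816, M+2 0.4081, M+4 0.5104. Base peak = M+4.
P(M+4) = C(2,2) × 0.28560^0 × 0.71440^2 = 1 × 1.0000 × 0.51036736 = 0.510367 (base)
P(M) = C(2,0) × 0.28560^2 × 0.71440^0 = 1 × 0.08156736 × 1.0000 = 0.081567
Relative intensity = 0.081567 / 0.510367 × 100 = 16.0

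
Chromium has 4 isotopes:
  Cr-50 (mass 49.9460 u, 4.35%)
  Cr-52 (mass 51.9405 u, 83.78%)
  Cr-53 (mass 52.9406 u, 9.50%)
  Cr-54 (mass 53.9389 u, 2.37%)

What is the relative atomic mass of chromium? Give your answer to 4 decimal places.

51.9961 u

Ar = Σ fᵢ·mᵢ = 0.0435 × 49.9460 + 0.8378 × 51.9405 + 0.0950 × 52.9406 + 0.0237 × 53.9389
= 2.17265 + 43.51575 + 5.02936 + 1.27835 = 51.99611 u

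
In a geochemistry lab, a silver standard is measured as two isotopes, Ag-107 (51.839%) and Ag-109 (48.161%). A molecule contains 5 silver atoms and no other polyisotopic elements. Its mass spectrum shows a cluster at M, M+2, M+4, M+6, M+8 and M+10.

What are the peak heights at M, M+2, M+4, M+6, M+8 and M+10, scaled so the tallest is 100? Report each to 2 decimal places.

11.59 : 53.82 : 100.00 : 92.90 : 43.16 : 8.02

Each Ag atom is independently Ag-107 (p = 0.51839) or Ag-109 (q = 0.48161); the cluster is the binomial expansion (p + q)^5.
P(M) = 0.51839^5 = 0.037435
P(M+2) = 5 × 0.51839^4 × 0.48161^1 = 0.173897
P(M+4) = 10 × 0.51839^3 × 0.48161^2 = 0.323118
P(M+6) = 10 × 0.51839^2 × 0.48161^3 = 0.300192
P(M+8) = 5 × 0.51839^1 × 0.48161^4 = 0.139447
P(M+10) = 0.48161^5 = 0.025911
The M+4 peak is largest (0.323118); scaling to 100 gives 11.59 : 53.82 : 100.00 : 92.90 : 43.16 : 8.02.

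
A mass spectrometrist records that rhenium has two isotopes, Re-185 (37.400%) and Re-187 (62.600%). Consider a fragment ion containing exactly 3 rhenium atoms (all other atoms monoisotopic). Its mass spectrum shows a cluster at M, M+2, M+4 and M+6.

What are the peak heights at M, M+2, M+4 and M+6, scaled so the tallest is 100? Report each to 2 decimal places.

11.90 : 59.74 : 100.00 : 55.79

Each Re atom is independently Re-185 (p = 0.37400) or Re-187 (q = 0.62600); the cluster is the binomial expansion (p + q)^3.
P(M) = 0.37400^3 = 0.052314
P(M+2) = 3 × 0.37400^2 × 0.62600^1 = 0.262687
P(M+4) = 3 × 0.37400^1 × 0.62600^2 = 0.439685
P(M+6) = 0.62600^3 = 0.245314
The M+4 peak is largest (0.439685); scaling to 100 gives 11.90 : 59.74 : 100.00 : 55.79.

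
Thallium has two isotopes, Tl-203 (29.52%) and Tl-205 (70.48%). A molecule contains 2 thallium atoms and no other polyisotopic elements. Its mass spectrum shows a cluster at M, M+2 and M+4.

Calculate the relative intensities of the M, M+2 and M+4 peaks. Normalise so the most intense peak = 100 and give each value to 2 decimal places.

Expanding (0.2952 + 0.7048)^2:
P(M) = 0.2952^2 = 0.087143
P(M+2) = 2 × 0.2952^1 × 0.7048^1 = 0.416114
P(M+4) = 0.7048^2 = 0.496743
The M+4 peak is largest (0.496743); scaling to 100 gives 17.54 : 83.77 : 100.00.

17.54 : 83.77 : 100.00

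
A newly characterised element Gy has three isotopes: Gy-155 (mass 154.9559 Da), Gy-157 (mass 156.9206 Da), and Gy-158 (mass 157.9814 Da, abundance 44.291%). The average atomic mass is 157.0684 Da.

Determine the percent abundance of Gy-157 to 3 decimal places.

Let x and y be the fractions of Gy-155 and Gy-157. Then x + y = 1 − 0.44291 = 0.55709 and 154.9559x + 156.9206y = 157.0684 − 0.44291×157.9814 = 87.096858126.
Substituting: 154.9559x + 156.9206(0.55709 − x) = 87.096858126
(154.9559 − 156.9206)x = -0.322038928  ⇒  x = 0.16391, y = 0.39318
Gy-155: 16.391%, Gy-157: 39.318%.

39.318%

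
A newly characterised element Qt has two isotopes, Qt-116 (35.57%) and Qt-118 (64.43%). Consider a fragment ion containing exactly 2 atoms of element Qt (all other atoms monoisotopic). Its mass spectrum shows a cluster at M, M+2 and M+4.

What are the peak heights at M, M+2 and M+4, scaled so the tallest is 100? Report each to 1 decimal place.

27.6 : 100.0 : 90.6

The 2 Qt atoms are independent, so intensities follow the terms of (0.3557 + 0.6443)^2.
P(M) = 0.3557^2 = 0.126522
P(M+2) = 2 × 0.3557^1 × 0.6443^1 = 0.458355
P(M+4) = 0.6443^2 = 0.415122
The M+2 peak is largest (0.458355); scaling to 100 gives 27.6 : 100.0 : 90.6.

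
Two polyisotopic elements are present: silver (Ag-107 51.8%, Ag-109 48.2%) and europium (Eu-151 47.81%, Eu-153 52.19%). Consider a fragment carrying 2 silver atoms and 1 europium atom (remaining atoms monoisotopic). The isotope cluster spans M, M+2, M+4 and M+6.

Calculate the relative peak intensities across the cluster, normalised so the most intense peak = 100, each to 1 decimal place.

33.9 : 100.0 : 98.1 : 32.0

Silver pattern (n=2): 0.268324 : 0.499352 : 0.232324
Europium pattern (n=1): 0.4781 : 0.5219
Convolve the two distributions (both contribute in 2-u steps):
  M: 0.268324×0.4781 = 0.128286
  M+2: 0.268324×0.5219 + 0.499352×0.4781 = 0.378778
  M+4: 0.499352×0.5219 + 0.232324×0.4781 = 0.371686
  M+6: 0.232324×0.5219 = 0.121250
Scale to base peak (0.378778) = 100: 33.9 : 100.0 : 98.1 : 32.0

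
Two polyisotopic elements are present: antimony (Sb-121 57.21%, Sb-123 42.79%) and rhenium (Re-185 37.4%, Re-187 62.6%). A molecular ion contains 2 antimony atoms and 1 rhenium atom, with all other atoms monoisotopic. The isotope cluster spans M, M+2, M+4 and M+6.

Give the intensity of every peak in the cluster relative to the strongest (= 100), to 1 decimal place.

Antimony pattern (n=2): 0.32729841 : 0.48960318 : 0.18309841
Rhenium pattern (n=1): 0.3740 : 0.6260
Convolve the two distributions (both contribute in 2-u steps):
  M: 0.32729841×0.3740 = 0.122410
  M+2: 0.32729841×0.6260 + 0.48960318×0.3740 = 0.388000
  M+4: 0.48960318×0.6260 + 0.18309841×0.3740 = 0.374970
  M+6: 0.18309841×0.6260 = 0.114620
Scale to base peak (0.388000) = 100: 31.5 : 100.0 : 96.6 : 29.5

31.5 : 100.0 : 96.6 : 29.5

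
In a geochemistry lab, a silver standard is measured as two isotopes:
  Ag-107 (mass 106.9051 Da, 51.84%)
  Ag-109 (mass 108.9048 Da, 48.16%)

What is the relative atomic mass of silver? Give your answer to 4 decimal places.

Weight each isotope mass by its fractional abundance: 0.5184 × 106.9051 + 0.4816 × 108.9048
= 55.41960 + 52.44855 = 107.86815 Da

107.8682 Da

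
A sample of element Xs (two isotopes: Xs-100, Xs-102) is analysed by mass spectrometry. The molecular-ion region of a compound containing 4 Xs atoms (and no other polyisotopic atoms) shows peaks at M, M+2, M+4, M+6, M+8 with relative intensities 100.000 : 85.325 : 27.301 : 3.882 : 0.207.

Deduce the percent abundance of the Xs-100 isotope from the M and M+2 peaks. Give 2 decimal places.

Write p for the Xs-100 fraction. I(M+2)/I(M) = [C(4,1)·p^3·(1−p)] / p^4 = 4·(1−p)/p = 85.325/100.000 = 0.8533
(1−p)/p = 0.8533/4 = 0.2133  ⇒  p = 1/(1 + 0.2133) = 0.8242
Xs-100: 82.42%, Xs-102: 17.58%.

82.42%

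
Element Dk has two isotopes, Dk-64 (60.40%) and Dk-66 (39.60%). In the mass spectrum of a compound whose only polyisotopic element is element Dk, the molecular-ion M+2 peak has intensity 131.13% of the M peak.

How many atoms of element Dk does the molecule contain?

2

For n independent Dk atoms, I(M+2)/I(M) = n · (abundance Dk-66) / (abundance Dk-64) = n · 0.3960/0.6040.
n = 1.3113 × 0.6040/0.3960 = 2.00 ≈ 2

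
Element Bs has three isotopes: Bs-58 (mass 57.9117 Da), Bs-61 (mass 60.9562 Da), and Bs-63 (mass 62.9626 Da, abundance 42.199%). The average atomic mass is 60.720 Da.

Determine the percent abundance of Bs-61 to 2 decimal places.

22.23%

Let x and y be the fractions of Bs-58 and Bs-61. Then x + y = 1 − 0.42199 = 0.57801 and 57.9117x + 60.9562y = 60.720 − 0.42199×62.9626 = 34.150412426.
Substituting: 57.9117x + 60.9562(0.57801 − x) = 34.150412426
(57.9117 − 60.9562)x = -1.082880736  ⇒  x = 0.35568, y = 0.22233
Bs-58: 35.57%, Bs-61: 22.23%.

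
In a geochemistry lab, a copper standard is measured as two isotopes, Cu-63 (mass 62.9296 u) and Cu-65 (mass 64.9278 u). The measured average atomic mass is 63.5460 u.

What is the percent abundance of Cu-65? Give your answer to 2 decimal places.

With x = fraction of Cu-63 (so Cu-65 is 1 − x):
62.9296·x + 64.9278·(1 − x) = 63.5460
(62.9296 − 64.9278)·x = 63.5460 − 64.9278
x = -1.3818 / -1.9982 = 0.69152 → 69.15% Cu-63, 30.85% Cu-65.

30.85%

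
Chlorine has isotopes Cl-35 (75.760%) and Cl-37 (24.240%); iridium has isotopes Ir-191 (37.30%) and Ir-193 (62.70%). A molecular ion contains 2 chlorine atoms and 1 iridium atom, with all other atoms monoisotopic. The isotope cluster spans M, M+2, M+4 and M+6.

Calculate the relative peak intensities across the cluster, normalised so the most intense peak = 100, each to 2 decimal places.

43.09 : 100.00 : 50.76 : 7.41

Chlorine pattern (n=2): 0.57395776 : 0.36728448 : 0.05875776
Iridium pattern (n=1): 0.3730 : 0.6270
Convolve the two distributions (both contribute in 2-u steps):
  M: 0.57395776×0.3730 = 0.214086
  M+2: 0.57395776×0.6270 + 0.36728448×0.3730 = 0.496869
  M+4: 0.36728448×0.6270 + 0.05875776×0.3730 = 0.252204
  M+6: 0.05875776×0.6270 = 0.036841
Scale to base peak (0.496869) = 100: 43.09 : 100.00 : 50.76 : 7.41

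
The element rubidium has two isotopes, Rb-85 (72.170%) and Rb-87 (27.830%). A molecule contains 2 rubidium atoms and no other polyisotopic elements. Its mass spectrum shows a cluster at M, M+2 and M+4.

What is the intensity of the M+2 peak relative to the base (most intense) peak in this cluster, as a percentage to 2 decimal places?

Term probabilities: M 0.5209, M+2 0.4017, M+4 0.0775. Base peak = M.
P(M) = C(2,0) × 0.72170^2 × 0.27830^0 = 1 × 0.52085089 × 1.0000 = 0.520851 (base)
P(M+2) = C(2,1) × 0.72170^1 × 0.27830^1 = 2 × 0.7217 × 0.2783 = 0.401698
Relative intensity = 0.401698 / 0.520851 × 100 = 77.12

77.12%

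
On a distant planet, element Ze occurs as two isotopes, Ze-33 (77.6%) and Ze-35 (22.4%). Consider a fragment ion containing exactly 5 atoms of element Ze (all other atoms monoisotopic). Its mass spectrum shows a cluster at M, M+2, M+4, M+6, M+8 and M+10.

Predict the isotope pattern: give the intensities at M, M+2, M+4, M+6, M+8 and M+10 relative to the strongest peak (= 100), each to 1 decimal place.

Each Ze atom is independently Ze-33 (p = 0.776) or Ze-35 (q = 0.224); the cluster is the binomial expansion (p + q)^5.
P(M) = 0.776^5 = 0.281390
P(M+2) = 5 × 0.776^4 × 0.224^1 = 0.406130
P(M+4) = 10 × 0.776^3 × 0.224^2 = 0.234467
P(M+6) = 10 × 0.776^2 × 0.224^3 = 0.067681
P(M+8) = 5 × 0.776^1 × 0.224^4 = 0.009768
P(M+10) = 0.224^5 = 0.000564
The M+2 peak is largest (0.406130); scaling to 100 gives 69.3 : 100.0 : 57.7 : 16.7 : 2.4 : 0.1.

69.3 : 100.0 : 57.7 : 16.7 : 2.4 : 0.1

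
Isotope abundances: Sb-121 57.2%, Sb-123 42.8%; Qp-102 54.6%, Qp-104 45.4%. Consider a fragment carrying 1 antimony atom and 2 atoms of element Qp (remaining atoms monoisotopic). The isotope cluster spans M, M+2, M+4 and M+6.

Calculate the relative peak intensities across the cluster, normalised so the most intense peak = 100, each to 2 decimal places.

Antimony pattern (n=1): 0.5720 : 0.4280
Element Qp pattern (n=2): 0.298116 : 0.495768 : 0.206116
Convolve the two distributions (both contribute in 2-u steps):
  M: 0.5720×0.298116 = 0.170522
  M+2: 0.5720×0.495768 + 0.4280×0.298116 = 0.411173
  M+4: 0.5720×0.206116 + 0.4280×0.495768 = 0.330087
  M+6: 0.4280×0.206116 = 0.088218
Scale to base peak (0.411173) = 100: 41.47 : 100.00 : 80.28 : 21.46

41.47 : 100.00 : 80.28 : 21.46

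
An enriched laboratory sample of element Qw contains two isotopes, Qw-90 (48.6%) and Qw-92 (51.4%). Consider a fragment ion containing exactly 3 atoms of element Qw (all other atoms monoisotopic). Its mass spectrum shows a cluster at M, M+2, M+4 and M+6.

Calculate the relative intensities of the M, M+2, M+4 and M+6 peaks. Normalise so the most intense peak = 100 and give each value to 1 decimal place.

Expanding (0.486 + 0.514)^3:
P(M) = 0.486^3 = 0.114791
P(M+2) = 3 × 0.486^2 × 0.514^1 = 0.364214
P(M+4) = 3 × 0.486^1 × 0.514^2 = 0.385198
P(M+6) = 0.514^3 = 0.135797
The M+4 peak is largest (0.385198); scaling to 100 gives 29.8 : 94.6 : 100.0 : 35.3.

29.8 : 94.6 : 100.0 : 35.3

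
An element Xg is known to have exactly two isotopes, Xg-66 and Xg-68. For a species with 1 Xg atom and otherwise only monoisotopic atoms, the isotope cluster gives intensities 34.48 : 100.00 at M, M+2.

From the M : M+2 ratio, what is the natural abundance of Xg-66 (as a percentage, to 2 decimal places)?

25.64%

If p is the fraction of Xg that is Xg-66, then I(M+2)/I(M) = [C(1,1)·p^0·(1−p)] / p^1 = 1·(1−p)/p = 100.00/34.48 = 2.9002
(1−p)/p = 2.9002/1 = 2.9002  ⇒  p = 1/(1 + 2.9002) = 0.2564
Xg-66: 25.64%, Xg-68: 74.36%.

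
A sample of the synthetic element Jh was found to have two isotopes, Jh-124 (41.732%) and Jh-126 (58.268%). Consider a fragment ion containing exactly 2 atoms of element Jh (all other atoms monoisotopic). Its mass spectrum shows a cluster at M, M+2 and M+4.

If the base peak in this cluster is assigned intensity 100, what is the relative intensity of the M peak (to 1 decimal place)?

(0.41732 + 0.58268)^2 gives M 0.1742, M+2 0.4863, M+4 0.3395; the largest is M+2.
P(M+2) = C(2,1) × 0.41732^1 × 0.58268^1 = 2 × 0.41732 × 0.58268 = 0.486328 (base)
P(M) = C(2,0) × 0.41732^2 × 0.58268^0 = 1 × 0.17415598 × 1.0000 = 0.174156
Relative intensity = 0.174156 / 0.486328 × 100 = 35.8

35.8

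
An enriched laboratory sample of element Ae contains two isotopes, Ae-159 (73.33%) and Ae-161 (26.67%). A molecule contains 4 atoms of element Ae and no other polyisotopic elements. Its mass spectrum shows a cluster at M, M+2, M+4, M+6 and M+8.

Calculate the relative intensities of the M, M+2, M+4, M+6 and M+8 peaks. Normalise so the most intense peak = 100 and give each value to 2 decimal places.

Expanding (0.7333 + 0.2667)^4:
P(M) = 0.7333^4 = 0.289152
P(M+2) = 4 × 0.7333^3 × 0.2667^1 = 0.420657
P(M+4) = 6 × 0.7333^2 × 0.2667^2 = 0.229488
P(M+6) = 4 × 0.7333^1 × 0.2667^3 = 0.055643
P(M+8) = 0.2667^4 = 0.005059
The M+2 peak is largest (0.420657); scaling to 100 gives 68.74 : 100.00 : 54.55 : 13.23 : 1.20.

68.74 : 100.00 : 54.55 : 13.23 : 1.20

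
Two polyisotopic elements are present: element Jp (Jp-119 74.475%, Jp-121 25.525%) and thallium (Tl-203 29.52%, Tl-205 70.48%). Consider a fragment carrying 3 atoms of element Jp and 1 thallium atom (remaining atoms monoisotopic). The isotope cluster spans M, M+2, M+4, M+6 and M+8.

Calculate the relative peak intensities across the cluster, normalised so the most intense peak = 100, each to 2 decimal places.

29.28 : 100.00 : 82.19 : 25.81 : 2.81

Element Jp pattern (n=3): 0.4130775 : 0.4247252 : 0.14556711 : 0.01663019
Thallium pattern (n=1): 0.2952 : 0.7048
Convolve the two distributions (both contribute in 2-u steps):
  M: 0.4130775×0.2952 = 0.121940
  M+2: 0.4130775×0.7048 + 0.4247252×0.2952 = 0.416516
  M+4: 0.4247252×0.7048 + 0.14556711×0.2952 = 0.342318
  M+6: 0.14556711×0.7048 + 0.01663019×0.2952 = 0.107505
  M+8: 0.01663019×0.7048 = 0.011721
Scale to base peak (0.416516) = 100: 29.28 : 100.00 : 82.19 : 25.81 : 2.81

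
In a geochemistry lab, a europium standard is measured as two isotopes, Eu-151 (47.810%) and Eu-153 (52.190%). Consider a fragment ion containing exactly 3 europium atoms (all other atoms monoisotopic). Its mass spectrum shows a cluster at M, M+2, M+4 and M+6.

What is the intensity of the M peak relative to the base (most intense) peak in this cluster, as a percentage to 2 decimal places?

27.97%

Binomial terms of (0.47810 + 0.52190)^3: M 0.1093, M+2 0.3579, M+4 0.3907, M+6 0.1422 → M+4 is the base peak.
P(M+4) = C(3,2) × 0.47810^1 × 0.52190^2 = 3 × 0.4781 × 0.27237961 = 0.390674 (base)
P(M) = C(3,0) × 0.47810^3 × 0.52190^0 = 1 × 0.10928391 × 1.0000 = 0.109284
Relative intensity = 0.109284 / 0.390674 × 100 = 27.97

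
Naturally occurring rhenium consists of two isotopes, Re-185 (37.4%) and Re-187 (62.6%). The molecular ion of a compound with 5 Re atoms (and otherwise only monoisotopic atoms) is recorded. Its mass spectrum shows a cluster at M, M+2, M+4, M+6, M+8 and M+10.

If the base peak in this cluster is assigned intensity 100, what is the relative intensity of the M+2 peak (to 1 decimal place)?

17.8

(0.374 + 0.626)^5 gives M 0.0073, M+2 0.0612, M+4 0.2050, M+6 0.3431, M+8 0.2872, M+10 0.0961; the largest is M+6.
P(M+6) = C(5,3) × 0.374^2 × 0.626^3 = 10 × 0.139876 × 0.24531438 = 0.343136 (base)
P(M+2) = C(5,1) × 0.374^4 × 0.626^1 = 5 × 0.0195653 × 0.6260 = 0.061239
Relative intensity = 0.061239 / 0.343136 × 100 = 17.8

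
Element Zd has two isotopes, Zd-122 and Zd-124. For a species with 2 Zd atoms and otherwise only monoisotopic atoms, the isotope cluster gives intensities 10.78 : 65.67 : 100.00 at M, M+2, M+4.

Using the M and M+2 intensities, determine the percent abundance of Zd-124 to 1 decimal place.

Let p = fractional abundance of Zd-122. I(M+2)/I(M) = [C(2,1)·p^1·(1−p)] / p^2 = 2·(1−p)/p = 65.67/10.78 = 6.0918
(1−p)/p = 6.0918/2 = 3.0459  ⇒  p = 1/(1 + 3.0459) = 0.2472
Zd-122: 24.7%, Zd-124: 75.3%.

75.3%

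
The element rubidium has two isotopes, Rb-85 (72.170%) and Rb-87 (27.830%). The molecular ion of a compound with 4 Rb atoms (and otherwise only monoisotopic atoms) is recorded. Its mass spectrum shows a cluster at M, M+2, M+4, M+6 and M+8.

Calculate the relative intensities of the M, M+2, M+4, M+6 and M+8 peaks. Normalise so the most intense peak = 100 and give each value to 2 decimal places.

Expanding (0.72170 + 0.27830)^4:
P(M) = 0.72170^4 = 0.271286
P(M+2) = 4 × 0.72170^3 × 0.27830^1 = 0.418450
P(M+4) = 6 × 0.72170^2 × 0.27830^2 = 0.242042
P(M+6) = 4 × 0.72170^1 × 0.27830^3 = 0.062224
P(M+8) = 0.27830^4 = 0.005999
The M+2 peak is largest (0.418450); scaling to 100 gives 64.83 : 100.00 : 57.84 : 14.87 : 1.43.

64.83 : 100.00 : 57.84 : 14.87 : 1.43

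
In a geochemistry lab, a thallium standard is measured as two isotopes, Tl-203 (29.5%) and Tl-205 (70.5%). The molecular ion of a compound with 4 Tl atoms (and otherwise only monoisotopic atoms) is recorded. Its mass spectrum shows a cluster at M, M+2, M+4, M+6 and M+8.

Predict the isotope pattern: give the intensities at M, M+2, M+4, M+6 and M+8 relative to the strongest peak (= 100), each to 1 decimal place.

1.8 : 17.5 : 62.8 : 100.0 : 59.7

Expanding (0.295 + 0.705)^4:
P(M) = 0.295^4 = 0.007573
P(M+2) = 4 × 0.295^3 × 0.705^1 = 0.072396
P(M+4) = 6 × 0.295^2 × 0.705^2 = 0.259522
P(M+6) = 4 × 0.295^1 × 0.705^3 = 0.413475
P(M+8) = 0.705^4 = 0.247034
The M+6 peak is largest (0.413475); scaling to 100 gives 1.8 : 17.5 : 62.8 : 100.0 : 59.7.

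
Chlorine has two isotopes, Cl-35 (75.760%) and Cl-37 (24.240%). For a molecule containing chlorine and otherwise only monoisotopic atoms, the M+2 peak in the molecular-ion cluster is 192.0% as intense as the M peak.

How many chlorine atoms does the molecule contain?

6

For n independent Cl atoms, I(M+2)/I(M) = n · (abundance Cl-37) / (abundance Cl-35) = n · 0.24240/0.75760.
n = 1.920 × 0.75760/0.24240 = 6.00 ≈ 6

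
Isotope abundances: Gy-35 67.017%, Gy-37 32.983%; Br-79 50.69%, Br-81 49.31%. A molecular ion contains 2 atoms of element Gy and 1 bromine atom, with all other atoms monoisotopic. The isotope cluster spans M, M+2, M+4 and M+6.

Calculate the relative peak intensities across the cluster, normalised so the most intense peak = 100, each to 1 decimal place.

Element Gy pattern (n=2): 0.44912783 : 0.44208434 : 0.10878783
Bromine pattern (n=1): 0.5069 : 0.4931
Convolve the two distributions (both contribute in 2-u steps):
  M: 0.44912783×0.5069 = 0.227663
  M+2: 0.44912783×0.4931 + 0.44208434×0.5069 = 0.445557
  M+4: 0.44208434×0.4931 + 0.10878783×0.5069 = 0.273136
  M+6: 0.10878783×0.4931 = 0.053643
Scale to base peak (0.445557) = 100: 51.1 : 100.0 : 61.3 : 12.0

51.1 : 100.0 : 61.3 : 12.0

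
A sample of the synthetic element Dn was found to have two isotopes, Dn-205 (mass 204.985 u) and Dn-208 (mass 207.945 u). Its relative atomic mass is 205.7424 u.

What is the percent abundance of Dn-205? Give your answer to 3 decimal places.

74.412%

With x = fraction of Dn-205 (so Dn-208 is 1 − x):
204.985·x + 207.945·(1 − x) = 205.7424
(204.985 − 207.945)·x = 205.7424 − 207.945
x = -2.2026 / -2.960 = 0.74412 → 74.412% Dn-205, 25.588% Dn-208.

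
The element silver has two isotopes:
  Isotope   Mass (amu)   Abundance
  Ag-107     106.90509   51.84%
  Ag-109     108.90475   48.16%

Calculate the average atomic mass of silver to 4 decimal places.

The abundance-weighted mean is 0.5184 × 106.90509 + 0.4816 × 108.90475
= 55.419599 + 52.448528 = 107.868127 amu

107.8681 amu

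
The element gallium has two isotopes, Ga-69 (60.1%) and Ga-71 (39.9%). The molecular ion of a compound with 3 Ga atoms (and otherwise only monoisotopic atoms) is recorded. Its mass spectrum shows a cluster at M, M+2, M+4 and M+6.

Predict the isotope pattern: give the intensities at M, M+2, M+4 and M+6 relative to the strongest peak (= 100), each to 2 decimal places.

The 3 Ga atoms are independent, so intensities follow the terms of (0.601 + 0.399)^3.
P(M) = 0.601^3 = 0.217082
P(M+2) = 3 × 0.601^2 × 0.399^1 = 0.432358
P(M+4) = 3 × 0.601^1 × 0.399^2 = 0.287039
P(M+6) = 0.399^3 = 0.063521
The M+2 peak is largest (0.432358); scaling to 100 gives 50.21 : 100.00 : 66.39 : 14.69.

50.21 : 100.00 : 66.39 : 14.69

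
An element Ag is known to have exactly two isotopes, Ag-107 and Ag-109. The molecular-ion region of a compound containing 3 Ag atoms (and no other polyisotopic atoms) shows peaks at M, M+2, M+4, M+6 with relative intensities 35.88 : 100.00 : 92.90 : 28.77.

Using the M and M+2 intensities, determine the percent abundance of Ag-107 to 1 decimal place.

Let p = fractional abundance of Ag-107. I(M+2)/I(M) = [C(3,1)·p^2·(1−p)] / p^3 = 3·(1−p)/p = 100.00/35.88 = 2.7871
(1−p)/p = 2.7871/3 = 0.9290  ⇒  p = 1/(1 + 0.9290) = 0.5184
Ag-107: 51.8%, Ag-109: 48.2%.

51.8%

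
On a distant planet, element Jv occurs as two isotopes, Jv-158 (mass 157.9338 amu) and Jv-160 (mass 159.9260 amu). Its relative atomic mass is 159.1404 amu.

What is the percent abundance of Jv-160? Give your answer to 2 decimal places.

60.57%

Writing the weighted mean with unknown fraction x of Jv-158:
157.9338·x + 159.9260·(1 − x) = 159.1404
(157.9338 − 159.9260)·x = 159.1404 − 159.9260
x = -0.7856 / -1.9922 = 0.39434 → 39.43% Jv-158, 60.57% Jv-160.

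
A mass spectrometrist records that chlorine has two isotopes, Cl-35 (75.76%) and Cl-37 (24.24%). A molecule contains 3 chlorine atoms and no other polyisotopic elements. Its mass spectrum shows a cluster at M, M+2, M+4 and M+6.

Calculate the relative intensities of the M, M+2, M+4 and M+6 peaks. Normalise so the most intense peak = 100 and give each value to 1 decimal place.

100.0 : 96.0 : 30.7 : 3.3

The 3 Cl atoms are independent, so intensities follow the terms of (0.7576 + 0.2424)^3.
P(M) = 0.7576^3 = 0.434830
P(M+2) = 3 × 0.7576^2 × 0.2424^1 = 0.417382
P(M+4) = 3 × 0.7576^1 × 0.2424^2 = 0.133545
P(M+6) = 0.2424^3 = 0.014243
The M peak is largest (0.434830); scaling to 100 gives 100.0 : 96.0 : 30.7 : 3.3.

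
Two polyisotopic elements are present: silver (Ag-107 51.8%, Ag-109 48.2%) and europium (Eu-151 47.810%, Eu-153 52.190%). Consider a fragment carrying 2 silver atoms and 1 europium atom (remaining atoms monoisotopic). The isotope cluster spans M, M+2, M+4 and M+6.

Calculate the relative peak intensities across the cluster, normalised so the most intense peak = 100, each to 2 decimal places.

Silver pattern (n=2): 0.268324 : 0.499352 : 0.232324
Europium pattern (n=1): 0.4781 : 0.5219
Convolve the two distributions (both contribute in 2-u steps):
  M: 0.268324×0.4781 = 0.128286
  M+2: 0.268324×0.5219 + 0.499352×0.4781 = 0.378778
  M+4: 0.499352×0.5219 + 0.232324×0.4781 = 0.371686
  M+6: 0.232324×0.5219 = 0.121250
Scale to base peak (0.378778) = 100: 33.87 : 100.00 : 98.13 : 32.01

33.87 : 100.00 : 98.13 : 32.01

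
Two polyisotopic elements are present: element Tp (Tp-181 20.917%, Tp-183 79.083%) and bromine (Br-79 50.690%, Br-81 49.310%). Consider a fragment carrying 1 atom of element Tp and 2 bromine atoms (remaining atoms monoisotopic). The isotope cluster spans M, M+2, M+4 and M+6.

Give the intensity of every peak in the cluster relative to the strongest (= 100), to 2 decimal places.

12.05 : 68.98 : 100.00 : 43.09

Element Tp pattern (n=1): 0.20917 : 0.79083
Bromine pattern (n=2): 0.25694761 : 0.49990478 : 0.24314761
Convolve the two distributions (both contribute in 2-u steps):
  M: 0.20917×0.25694761 = 0.053746
  M+2: 0.20917×0.49990478 + 0.79083×0.25694761 = 0.307767
  M+4: 0.20917×0.24314761 + 0.79083×0.49990478 = 0.446199
  M+6: 0.79083×0.24314761 = 0.192288
Scale to base peak (0.446199) = 100: 12.05 : 68.98 : 100.00 : 43.09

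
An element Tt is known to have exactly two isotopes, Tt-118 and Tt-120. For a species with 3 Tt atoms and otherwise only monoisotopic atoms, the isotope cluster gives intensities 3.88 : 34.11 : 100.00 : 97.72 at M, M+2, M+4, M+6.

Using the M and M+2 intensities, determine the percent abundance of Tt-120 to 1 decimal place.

74.6%

Write p for the Tt-118 fraction. I(M+2)/I(M) = [C(3,1)·p^2·(1−p)] / p^3 = 3·(1−p)/p = 34.11/3.88 = 8.7912
(1−p)/p = 8.7912/3 = 2.9304  ⇒  p = 1/(1 + 2.9304) = 0.2544
Tt-118: 25.4%, Tt-120: 74.6%.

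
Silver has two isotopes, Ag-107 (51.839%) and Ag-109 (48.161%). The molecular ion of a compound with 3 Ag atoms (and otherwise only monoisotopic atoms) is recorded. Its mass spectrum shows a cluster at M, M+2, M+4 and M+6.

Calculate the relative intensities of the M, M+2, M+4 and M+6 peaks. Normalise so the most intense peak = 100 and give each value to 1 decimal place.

35.9 : 100.0 : 92.9 : 28.8

Each Ag atom is independently Ag-107 (p = 0.51839) or Ag-109 (q = 0.48161); the cluster is the binomial expansion (p + q)^3.
P(M) = 0.51839^3 = 0.139306
P(M+2) = 3 × 0.51839^2 × 0.48161^1 = 0.388267
P(M+4) = 3 × 0.51839^1 × 0.48161^2 = 0.360719
P(M+6) = 0.48161^3 = 0.111709
The M+2 peak is largest (0.388267); scaling to 100 gives 35.9 : 100.0 : 92.9 : 28.8.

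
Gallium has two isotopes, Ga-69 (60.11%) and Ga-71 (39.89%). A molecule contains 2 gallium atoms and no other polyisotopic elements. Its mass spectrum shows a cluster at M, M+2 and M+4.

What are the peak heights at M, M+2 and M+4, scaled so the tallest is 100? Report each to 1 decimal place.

75.3 : 100.0 : 33.2

Each Ga atom is independently Ga-69 (p = 0.6011) or Ga-71 (q = 0.3989); the cluster is the binomial expansion (p + q)^2.
P(M) = 0.6011^2 = 0.361321
P(M+2) = 2 × 0.6011^1 × 0.3989^1 = 0.479558
P(M+4) = 0.3989^2 = 0.159121
The M+2 peak is largest (0.479558); scaling to 100 gives 75.3 : 100.0 : 33.2.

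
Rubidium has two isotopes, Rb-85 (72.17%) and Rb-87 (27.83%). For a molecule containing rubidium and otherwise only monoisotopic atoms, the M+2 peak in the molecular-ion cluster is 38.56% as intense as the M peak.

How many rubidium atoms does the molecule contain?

The M+2/M ratio from n Rb atoms is n · q/p = n · 0.2783/0.7217.
n = 0.3856 × 0.7217/0.2783 = 1.00 ≈ 1

1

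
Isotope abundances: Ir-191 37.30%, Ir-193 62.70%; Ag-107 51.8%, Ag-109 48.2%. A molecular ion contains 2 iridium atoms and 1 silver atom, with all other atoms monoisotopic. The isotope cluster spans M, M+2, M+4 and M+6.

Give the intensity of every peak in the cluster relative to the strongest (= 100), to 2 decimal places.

Iridium pattern (n=2): 0.139129 : 0.467742 : 0.393129
Silver pattern (n=1): 0.5180 : 0.4820
Convolve the two distributions (both contribute in 2-u steps):
  M: 0.139129×0.5180 = 0.072069
  M+2: 0.139129×0.4820 + 0.467742×0.5180 = 0.309351
  M+4: 0.467742×0.4820 + 0.393129×0.5180 = 0.429092
  M+6: 0.393129×0.4820 = 0.189488
Scale to base peak (0.429092) = 100: 16.80 : 72.09 : 100.00 : 44.16

16.80 : 72.09 : 100.00 : 44.16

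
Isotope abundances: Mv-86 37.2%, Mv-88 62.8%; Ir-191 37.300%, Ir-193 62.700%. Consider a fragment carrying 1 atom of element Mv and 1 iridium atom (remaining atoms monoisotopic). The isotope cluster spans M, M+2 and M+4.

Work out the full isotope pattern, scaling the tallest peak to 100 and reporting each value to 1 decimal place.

29.7 : 100.0 : 84.2

Element Mv pattern (n=1): 0.3720 : 0.6280
Iridium pattern (n=1): 0.3730 : 0.6270
Convolve the two distributions (both contribute in 2-u steps):
  M: 0.3720×0.3730 = 0.138756
  M+2: 0.3720×0.6270 + 0.6280×0.3730 = 0.467488
  M+4: 0.6280×0.6270 = 0.393756
Scale to base peak (0.467488) = 100: 29.7 : 100.0 : 84.2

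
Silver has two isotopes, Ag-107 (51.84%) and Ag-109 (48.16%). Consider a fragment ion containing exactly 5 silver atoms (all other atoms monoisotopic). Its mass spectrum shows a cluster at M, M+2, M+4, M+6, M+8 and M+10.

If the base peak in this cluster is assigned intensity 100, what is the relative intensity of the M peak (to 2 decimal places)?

11.59

Binomial terms of (0.5184 + 0.4816)^5: M 0.0374, M+2 0.1739, M+4 0.3231, M+6 0.3002, M+8 0.1394, M+10 0.0259 → M+4 is the base peak.
P(M+4) = C(5,2) × 0.5184^3 × 0.4816^2 = 10 × 0.13931407 × 0.23193856 = 0.323123 (base)
P(M) = C(5,0) × 0.5184^5 × 0.4816^0 = 1 × 0.03743906 × 1.0000 = 0.037439
Relative intensity = 0.037439 / 0.323123 × 100 = 11.59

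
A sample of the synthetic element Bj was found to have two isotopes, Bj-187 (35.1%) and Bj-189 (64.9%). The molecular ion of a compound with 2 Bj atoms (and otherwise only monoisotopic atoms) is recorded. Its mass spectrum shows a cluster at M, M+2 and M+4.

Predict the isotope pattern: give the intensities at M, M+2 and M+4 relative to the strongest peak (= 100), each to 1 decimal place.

27.0 : 100.0 : 92.5

Each Bj atom is independently Bj-187 (p = 0.351) or Bj-189 (q = 0.649); the cluster is the binomial expansion (p + q)^2.
P(M) = 0.351^2 = 0.123201
P(M+2) = 2 × 0.351^1 × 0.649^1 = 0.455598
P(M+4) = 0.649^2 = 0.421201
The M+2 peak is largest (0.455598); scaling to 100 gives 27.0 : 100.0 : 92.5.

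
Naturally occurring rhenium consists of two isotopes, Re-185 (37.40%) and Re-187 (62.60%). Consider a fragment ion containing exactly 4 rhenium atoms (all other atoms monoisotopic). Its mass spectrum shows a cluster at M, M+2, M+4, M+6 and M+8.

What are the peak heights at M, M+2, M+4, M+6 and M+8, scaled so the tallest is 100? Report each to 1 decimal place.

Each Re atom is independently Re-185 (p = 0.3740) or Re-187 (q = 0.6260); the cluster is the binomial expansion (p + q)^4.
P(M) = 0.3740^4 = 0.019565
P(M+2) = 4 × 0.3740^3 × 0.6260^1 = 0.130993
P(M+4) = 6 × 0.3740^2 × 0.6260^2 = 0.328884
P(M+6) = 4 × 0.3740^1 × 0.6260^3 = 0.366990
P(M+8) = 0.6260^4 = 0.153567
The M+6 peak is largest (0.366990); scaling to 100 gives 5.3 : 35.7 : 89.6 : 100.0 : 41.8.

5.3 : 35.7 : 89.6 : 100.0 : 41.8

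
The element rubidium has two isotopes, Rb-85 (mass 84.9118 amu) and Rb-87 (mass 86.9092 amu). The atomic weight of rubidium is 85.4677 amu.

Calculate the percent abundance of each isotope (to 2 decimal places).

With x = fraction of Rb-85 (so Rb-87 is 1 − x):
84.9118·x + 86.9092·(1 − x) = 85.4677
(84.9118 − 86.9092)·x = 85.4677 − 86.9092
x = -1.4415 / -1.9974 = 0.72169 → 72.17% Rb-85, 27.83% Rb-87.

Rb-85: 72.17%, Rb-87: 27.83%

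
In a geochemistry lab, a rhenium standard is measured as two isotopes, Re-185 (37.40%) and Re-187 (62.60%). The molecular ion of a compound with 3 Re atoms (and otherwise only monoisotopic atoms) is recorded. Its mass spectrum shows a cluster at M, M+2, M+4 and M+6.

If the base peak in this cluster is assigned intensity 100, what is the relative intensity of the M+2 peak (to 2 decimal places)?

59.74

(0.3740 + 0.6260)^3 gives M 0.0523, M+2 0.2627, M+4 0.4397, M+6 0.2453; the largest is M+4.
P(M+4) = C(3,2) × 0.3740^1 × 0.6260^2 = 3 × 0.3740 × 0.391876 = 0.439685 (base)
P(M+2) = C(3,1) × 0.3740^2 × 0.6260^1 = 3 × 0.139876 × 0.6260 = 0.262687
Relative intensity = 0.262687 / 0.439685 × 100 = 59.74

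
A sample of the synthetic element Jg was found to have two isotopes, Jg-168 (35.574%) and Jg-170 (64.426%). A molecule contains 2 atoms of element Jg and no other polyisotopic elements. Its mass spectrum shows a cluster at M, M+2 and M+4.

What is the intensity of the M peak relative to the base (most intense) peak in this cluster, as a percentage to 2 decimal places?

Term probabilities: M 0.1266, M+2 0.4584, M+4 0.4151. Base peak = M+2.
P(M+2) = C(2,1) × 0.35574^1 × 0.64426^1 = 2 × 0.35574 × 0.64426 = 0.458378 (base)
P(M) = C(2,0) × 0.35574^2 × 0.64426^0 = 1 × 0.12655095 × 1.0000 = 0.126551
Relative intensity = 0.126551 / 0.458378 × 100 = 27.61

27.61%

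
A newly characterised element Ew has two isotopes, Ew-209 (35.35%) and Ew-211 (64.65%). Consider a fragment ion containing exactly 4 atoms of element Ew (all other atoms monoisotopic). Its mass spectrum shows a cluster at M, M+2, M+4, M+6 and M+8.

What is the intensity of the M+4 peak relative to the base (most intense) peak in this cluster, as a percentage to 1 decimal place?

(0.3535 + 0.6465)^4 gives M 0.0156, M+2 0.1142, M+4 0.3134, M+6 0.3821, M+8 0.1747; the largest is M+6.
P(M+6) = C(4,3) × 0.3535^1 × 0.6465^3 = 4 × 0.3535 × 0.27021259 = 0.382081 (base)
P(M+4) = C(4,2) × 0.3535^2 × 0.6465^2 = 6 × 0.12496225 × 0.41796225 = 0.313377
Relative intensity = 0.313377 / 0.382081 × 100 = 82.0

82.0%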